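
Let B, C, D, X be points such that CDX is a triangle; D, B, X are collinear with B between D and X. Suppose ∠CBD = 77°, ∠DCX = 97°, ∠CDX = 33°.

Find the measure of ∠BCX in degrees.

1. ∠CBX = 103°  [linear pair at B on DX]
2. ∠CXD = 50°  [△CDX]
3. ∠BXC = 50°  [B on ray XD]
4. ∠BCX = 27°  [△CBX]

∠BCX = 27°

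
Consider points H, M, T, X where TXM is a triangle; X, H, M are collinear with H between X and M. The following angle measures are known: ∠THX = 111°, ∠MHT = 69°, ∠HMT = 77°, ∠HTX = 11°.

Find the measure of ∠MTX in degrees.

1. ∠HXT = 58°  [△TXH]
2. ∠TMX = 77°  [H on ray MX]
3. ∠MXT = 58°  [H on ray XM]
4. ∠MTX = 45°  [△TXM]

∠MTX = 45°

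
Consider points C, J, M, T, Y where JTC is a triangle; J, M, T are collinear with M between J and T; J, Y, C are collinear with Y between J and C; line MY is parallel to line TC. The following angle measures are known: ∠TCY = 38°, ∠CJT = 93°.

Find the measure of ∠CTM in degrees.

∠CTM = 49°

1. ∠JCT = 38°  [Y on ray CJ]
2. ∠CTJ = 49°  [△JTC]
3. ∠CTM = 49°  [M on ray TJ]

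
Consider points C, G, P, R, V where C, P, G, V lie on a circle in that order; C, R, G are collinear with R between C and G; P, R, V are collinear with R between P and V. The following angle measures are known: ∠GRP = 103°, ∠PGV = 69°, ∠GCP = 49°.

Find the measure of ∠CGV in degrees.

∠CGV = 54°

1. ∠CRV = 103°  [vertical angles at R]
2. ∠GVP = 49°  [same arc PG]
3. ∠GRV = 77°  [linear pair at R on CG]
4. ∠CGV = 54°  [△GRV]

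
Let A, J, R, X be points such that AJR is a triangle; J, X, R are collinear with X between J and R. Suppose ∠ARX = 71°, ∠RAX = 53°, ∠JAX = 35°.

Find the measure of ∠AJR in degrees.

∠AJR = 21°

1. ∠AXR = 56°  [△AXR]
2. ∠AXJ = 124°  [linear pair at X on JR]
3. ∠AJX = 21°  [△AJX]
4. ∠AJR = 21°  [X on ray JR]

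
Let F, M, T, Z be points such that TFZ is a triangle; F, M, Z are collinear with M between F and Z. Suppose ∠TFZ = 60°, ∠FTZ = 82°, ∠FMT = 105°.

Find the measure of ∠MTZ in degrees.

∠MTZ = 67°

1. ∠FZT = 38°  [△TFZ]
2. ∠TMZ = 75°  [linear pair at M on FZ]
3. ∠MZT = 38°  [M on ray ZF]
4. ∠MTZ = 67°  [△TMZ]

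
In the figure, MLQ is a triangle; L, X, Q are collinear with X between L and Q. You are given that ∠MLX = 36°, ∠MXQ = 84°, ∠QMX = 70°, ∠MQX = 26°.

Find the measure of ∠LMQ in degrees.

1. ∠MLQ = 36°  [X on ray LQ]
2. ∠LQM = 26°  [X on ray QL]
3. ∠LMQ = 118°  [△MLQ]

∠LMQ = 118°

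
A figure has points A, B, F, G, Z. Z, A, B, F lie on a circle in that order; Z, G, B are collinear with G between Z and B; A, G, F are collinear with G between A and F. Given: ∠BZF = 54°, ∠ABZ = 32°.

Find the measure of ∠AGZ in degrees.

∠AGZ = 86°

1. ∠BAF = 54°  [same arc BF]
2. ∠AGB = 94°  [△AGB]
3. ∠AGZ = 86°  [linear pair at G on ZB]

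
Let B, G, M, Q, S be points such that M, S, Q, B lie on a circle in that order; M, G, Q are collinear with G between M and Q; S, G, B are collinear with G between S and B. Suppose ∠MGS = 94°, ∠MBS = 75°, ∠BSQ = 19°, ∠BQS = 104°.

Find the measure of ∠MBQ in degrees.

∠MBQ = 132°

1. ∠BGQ = 94°  [vertical angles at G]
2. ∠BMQ = 19°  [same arc QB]
3. ∠QBS = 57°  [△SQB]
4. ∠BQM = 29°  [△QGB]
5. ∠MBQ = 132°  [△MQB]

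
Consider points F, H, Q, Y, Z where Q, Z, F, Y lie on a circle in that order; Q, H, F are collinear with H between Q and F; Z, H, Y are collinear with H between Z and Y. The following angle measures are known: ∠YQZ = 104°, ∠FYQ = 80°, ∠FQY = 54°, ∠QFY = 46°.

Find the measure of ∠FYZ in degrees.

1. ∠YFZ = 76°  [cyclic QZFY, opposite ∠Q+∠F]
2. ∠FZY = 54°  [same arc FY]
3. ∠FYZ = 50°  [△ZFY]

∠FYZ = 50°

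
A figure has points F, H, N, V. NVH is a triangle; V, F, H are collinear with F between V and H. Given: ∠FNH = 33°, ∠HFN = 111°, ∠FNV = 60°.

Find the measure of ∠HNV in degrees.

∠HNV = 93°

1. ∠FHN = 36°  [△NFH]
2. ∠NFV = 69°  [linear pair at F on VH]
3. ∠FVN = 51°  [△NVF]
4. ∠NHV = 36°  [F on ray HV]
5. ∠HVN = 51°  [F on ray VH]
6. ∠HNV = 93°  [△NVH]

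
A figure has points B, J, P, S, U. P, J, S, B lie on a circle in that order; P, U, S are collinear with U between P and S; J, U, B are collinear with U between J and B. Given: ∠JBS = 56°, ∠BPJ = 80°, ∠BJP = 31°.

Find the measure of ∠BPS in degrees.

∠BPS = 24°

1. ∠BSJ = 100°  [cyclic PJSB, opposite ∠P+∠S]
2. ∠BJS = 24°  [△JSB]
3. ∠BPS = 24°  [same arc SB]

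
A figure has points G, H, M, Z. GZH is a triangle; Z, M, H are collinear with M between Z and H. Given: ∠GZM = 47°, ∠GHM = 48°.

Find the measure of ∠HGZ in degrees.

∠HGZ = 85°

1. ∠GZH = 47°  [M on ray ZH]
2. ∠GHZ = 48°  [M on ray HZ]
3. ∠HGZ = 85°  [△GZH]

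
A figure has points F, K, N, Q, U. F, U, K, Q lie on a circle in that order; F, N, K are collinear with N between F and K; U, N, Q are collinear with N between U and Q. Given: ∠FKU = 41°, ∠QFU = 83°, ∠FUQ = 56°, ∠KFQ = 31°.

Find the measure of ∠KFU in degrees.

∠KFU = 52°

1. ∠QKU = 97°  [cyclic FUKQ, opposite ∠F+∠K]
2. ∠KUQ = 31°  [same arc KQ]
3. ∠KQU = 52°  [△UKQ]
4. ∠KFU = 52°  [same arc UK]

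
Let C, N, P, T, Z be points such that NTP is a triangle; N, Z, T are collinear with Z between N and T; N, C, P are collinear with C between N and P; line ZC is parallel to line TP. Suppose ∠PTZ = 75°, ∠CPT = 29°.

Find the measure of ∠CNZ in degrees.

1. ∠NTP = 75°  [Z on ray TN]
2. ∠NPT = 29°  [C on ray PN]
3. ∠PNT = 76°  [△NTP]
4. ∠CNZ = 76°  [Z on NT, C on NP]

∠CNZ = 76°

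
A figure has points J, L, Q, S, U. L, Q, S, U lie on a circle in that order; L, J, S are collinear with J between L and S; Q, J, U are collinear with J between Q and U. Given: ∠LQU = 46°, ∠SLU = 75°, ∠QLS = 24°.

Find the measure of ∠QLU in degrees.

∠QLU = 99°

1. ∠SQU = 75°  [same arc SU]
2. ∠QUS = 24°  [same arc QS]
3. ∠QSU = 81°  [△QSU]
4. ∠QLU = 99°  [cyclic LQSU, opposite ∠L+∠S]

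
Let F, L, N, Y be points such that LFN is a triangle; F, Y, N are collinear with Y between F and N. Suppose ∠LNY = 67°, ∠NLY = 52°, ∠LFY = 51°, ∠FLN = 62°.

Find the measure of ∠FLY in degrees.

1. ∠LYN = 61°  [△LYN]
2. ∠FYL = 119°  [linear pair at Y on FN]
3. ∠FLY = 10°  [△LFY]

∠FLY = 10°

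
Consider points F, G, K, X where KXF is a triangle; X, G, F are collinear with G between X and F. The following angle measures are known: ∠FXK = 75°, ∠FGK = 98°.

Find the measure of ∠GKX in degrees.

∠GKX = 23°

1. ∠GXK = 75°  [G on ray XF]
2. ∠KGX = 82°  [linear pair at G on XF]
3. ∠GKX = 23°  [△KXG]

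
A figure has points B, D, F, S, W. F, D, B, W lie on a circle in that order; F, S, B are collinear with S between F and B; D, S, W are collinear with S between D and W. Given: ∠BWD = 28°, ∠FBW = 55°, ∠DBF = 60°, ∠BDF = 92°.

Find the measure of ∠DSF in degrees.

1. ∠BFD = 28°  [same arc DB]
2. ∠FDW = 55°  [same arc FW]
3. ∠DSF = 97°  [△FSD]

∠DSF = 97°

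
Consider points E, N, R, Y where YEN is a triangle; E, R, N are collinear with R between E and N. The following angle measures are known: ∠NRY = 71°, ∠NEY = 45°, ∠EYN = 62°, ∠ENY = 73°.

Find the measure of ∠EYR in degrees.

∠EYR = 26°

1. ∠ERY = 109°  [linear pair at R on EN]
2. ∠REY = 45°  [R on ray EN]
3. ∠EYR = 26°  [△YER]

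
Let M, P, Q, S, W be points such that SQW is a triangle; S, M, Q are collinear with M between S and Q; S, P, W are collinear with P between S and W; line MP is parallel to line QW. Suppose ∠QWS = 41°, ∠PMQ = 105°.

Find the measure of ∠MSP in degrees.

∠MSP = 64°

1. ∠MPS = 41°  [MP∥QW, corresponding at P]
2. ∠PMS = 75°  [linear pair at M on SQ]
3. ∠MSP = 64°  [△SMP]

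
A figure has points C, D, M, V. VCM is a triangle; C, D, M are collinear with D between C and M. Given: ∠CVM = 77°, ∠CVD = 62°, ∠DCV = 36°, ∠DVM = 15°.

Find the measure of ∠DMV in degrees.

∠DMV = 67°

1. ∠CDV = 82°  [△VCD]
2. ∠MDV = 98°  [linear pair at D on CM]
3. ∠DMV = 67°  [△VDM]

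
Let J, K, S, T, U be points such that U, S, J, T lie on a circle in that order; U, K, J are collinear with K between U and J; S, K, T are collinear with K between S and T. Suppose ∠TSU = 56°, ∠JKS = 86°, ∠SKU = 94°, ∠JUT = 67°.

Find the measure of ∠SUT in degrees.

∠SUT = 97°

1. ∠TKU = 86°  [vertical angles at K]
2. ∠STU = 27°  [△UKT]
3. ∠SUT = 97°  [△UST]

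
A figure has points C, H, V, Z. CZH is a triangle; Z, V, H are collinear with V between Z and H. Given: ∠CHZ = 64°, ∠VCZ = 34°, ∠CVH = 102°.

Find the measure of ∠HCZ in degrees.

1. ∠CVZ = 78°  [linear pair at V on ZH]
2. ∠CZV = 68°  [△CZV]
3. ∠CZH = 68°  [V on ray ZH]
4. ∠HCZ = 48°  [△CZH]

∠HCZ = 48°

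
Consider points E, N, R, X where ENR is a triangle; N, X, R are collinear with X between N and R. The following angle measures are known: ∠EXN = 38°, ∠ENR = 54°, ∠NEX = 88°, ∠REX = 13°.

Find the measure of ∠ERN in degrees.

1. ∠EXR = 142°  [linear pair at X on NR]
2. ∠ERX = 25°  [△EXR]
3. ∠ERN = 25°  [X on ray RN]

∠ERN = 25°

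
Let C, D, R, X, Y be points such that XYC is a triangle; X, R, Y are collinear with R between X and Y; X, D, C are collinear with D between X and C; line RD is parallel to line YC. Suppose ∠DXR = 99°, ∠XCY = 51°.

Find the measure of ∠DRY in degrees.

1. ∠CXY = 99°  [R on XY, D on XC]
2. ∠CYX = 30°  [△XYC]
3. ∠DRX = 30°  [RD∥YC, corresponding at R]
4. ∠DRY = 150°  [linear pair at R on XY]

∠DRY = 150°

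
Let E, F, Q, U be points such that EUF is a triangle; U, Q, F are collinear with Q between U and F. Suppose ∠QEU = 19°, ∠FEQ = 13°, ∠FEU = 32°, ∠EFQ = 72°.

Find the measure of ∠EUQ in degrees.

∠EUQ = 76°

1. ∠EQF = 95°  [△EQF]
2. ∠EQU = 85°  [linear pair at Q on UF]
3. ∠EUQ = 76°  [△EUQ]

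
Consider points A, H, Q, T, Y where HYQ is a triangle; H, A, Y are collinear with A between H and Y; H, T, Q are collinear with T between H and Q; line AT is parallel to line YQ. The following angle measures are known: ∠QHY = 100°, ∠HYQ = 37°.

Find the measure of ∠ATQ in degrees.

∠ATQ = 137°

1. ∠HQY = 43°  [△HYQ]
2. ∠ATH = 43°  [AT∥YQ, corresponding at T]
3. ∠ATQ = 137°  [linear pair at T on HQ]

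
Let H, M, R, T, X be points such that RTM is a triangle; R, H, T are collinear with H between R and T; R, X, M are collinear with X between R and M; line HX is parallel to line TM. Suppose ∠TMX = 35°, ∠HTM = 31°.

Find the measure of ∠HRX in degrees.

1. ∠RMT = 35°  [X on ray MR]
2. ∠MTR = 31°  [H on ray TR]
3. ∠MRT = 114°  [△RTM]
4. ∠HRX = 114°  [H on RT, X on RM]

∠HRX = 114°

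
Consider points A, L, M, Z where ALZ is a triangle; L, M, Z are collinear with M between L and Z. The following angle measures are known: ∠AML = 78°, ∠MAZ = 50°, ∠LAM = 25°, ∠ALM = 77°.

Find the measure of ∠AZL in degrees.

∠AZL = 28°

1. ∠AMZ = 102°  [linear pair at M on LZ]
2. ∠AZM = 28°  [△AMZ]
3. ∠AZL = 28°  [M on ray ZL]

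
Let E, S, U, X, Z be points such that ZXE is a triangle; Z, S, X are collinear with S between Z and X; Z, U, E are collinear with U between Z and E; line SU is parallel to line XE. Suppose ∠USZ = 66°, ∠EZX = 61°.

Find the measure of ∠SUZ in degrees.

∠SUZ = 53°

1. ∠EXZ = 66°  [SU∥XE, corresponding at S]
2. ∠XEZ = 53°  [△ZXE]
3. ∠SUZ = 53°  [SU∥XE, corresponding at U]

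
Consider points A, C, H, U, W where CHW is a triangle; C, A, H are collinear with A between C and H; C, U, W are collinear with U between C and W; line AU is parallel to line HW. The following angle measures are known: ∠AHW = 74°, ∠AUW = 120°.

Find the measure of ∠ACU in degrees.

∠ACU = 46°

1. ∠CHW = 74°  [A on ray HC]
2. ∠AUC = 60°  [linear pair at U on CW]
3. ∠CAU = 74°  [AU∥HW, corresponding at A]
4. ∠ACU = 46°  [△CAU]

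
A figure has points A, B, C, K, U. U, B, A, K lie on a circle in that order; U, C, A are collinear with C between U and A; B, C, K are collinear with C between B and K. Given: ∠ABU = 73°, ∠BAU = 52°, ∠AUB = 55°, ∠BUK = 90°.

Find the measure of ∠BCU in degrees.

∠BCU = 87°

1. ∠BKU = 52°  [same arc UB]
2. ∠KBU = 38°  [△UBK]
3. ∠BCU = 87°  [△UCB]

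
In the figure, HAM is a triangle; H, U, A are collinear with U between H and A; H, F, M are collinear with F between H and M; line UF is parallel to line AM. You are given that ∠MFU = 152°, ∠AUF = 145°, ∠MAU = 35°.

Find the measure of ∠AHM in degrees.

∠AHM = 117°

1. ∠HFU = 28°  [linear pair at F on HM]
2. ∠HAM = 35°  [U on ray AH]
3. ∠AMH = 28°  [UF∥AM, corresponding at F]
4. ∠AHM = 117°  [△HAM]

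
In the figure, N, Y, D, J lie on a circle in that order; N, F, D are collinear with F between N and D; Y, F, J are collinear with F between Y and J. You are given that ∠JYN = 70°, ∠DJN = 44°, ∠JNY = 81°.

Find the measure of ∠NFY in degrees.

∠NFY = 95°

1. ∠NJY = 29°  [△NYJ]
2. ∠DYN = 136°  [cyclic NYDJ, opposite ∠Y+∠J]
3. ∠NDY = 29°  [same arc NY]
4. ∠DNY = 15°  [△NYD]
5. ∠NFY = 95°  [△NFY]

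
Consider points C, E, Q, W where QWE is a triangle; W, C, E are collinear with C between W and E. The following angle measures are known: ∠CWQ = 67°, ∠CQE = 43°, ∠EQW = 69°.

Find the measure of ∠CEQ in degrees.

1. ∠EWQ = 67°  [C on ray WE]
2. ∠QEW = 44°  [△QWE]
3. ∠CEQ = 44°  [C on ray EW]

∠CEQ = 44°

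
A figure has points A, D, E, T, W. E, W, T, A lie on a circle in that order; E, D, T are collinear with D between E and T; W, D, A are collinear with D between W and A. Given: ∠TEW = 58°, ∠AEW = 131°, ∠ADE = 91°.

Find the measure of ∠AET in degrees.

∠AET = 73°

1. ∠TAW = 58°  [same arc WT]
2. ∠ATW = 49°  [cyclic EWTA, opposite ∠E+∠T]
3. ∠AWT = 73°  [△WTA]
4. ∠AET = 73°  [same arc TA]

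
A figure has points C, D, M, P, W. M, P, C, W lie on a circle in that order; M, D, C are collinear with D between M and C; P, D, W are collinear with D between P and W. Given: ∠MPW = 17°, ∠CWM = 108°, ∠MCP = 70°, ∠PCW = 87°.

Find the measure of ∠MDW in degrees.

∠MDW = 55°

1. ∠MCW = 17°  [same arc MW]
2. ∠CMW = 55°  [△MCW]
3. ∠MWP = 70°  [same arc MP]
4. ∠MDW = 55°  [△MDW]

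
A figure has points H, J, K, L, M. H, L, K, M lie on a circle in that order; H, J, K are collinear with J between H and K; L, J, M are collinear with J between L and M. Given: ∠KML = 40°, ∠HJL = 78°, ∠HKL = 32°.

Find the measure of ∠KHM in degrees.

1. ∠KJM = 78°  [vertical angles at J]
2. ∠HML = 32°  [same arc HL]
3. ∠HJM = 102°  [linear pair at J on HK]
4. ∠KHM = 46°  [△HJM]

∠KHM = 46°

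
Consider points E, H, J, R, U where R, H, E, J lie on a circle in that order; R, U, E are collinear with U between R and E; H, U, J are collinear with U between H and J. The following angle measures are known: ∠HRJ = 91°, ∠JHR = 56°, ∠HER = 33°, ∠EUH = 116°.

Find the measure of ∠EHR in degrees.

1. ∠HJR = 33°  [△RHJ]
2. ∠JER = 56°  [same arc RJ]
3. ∠JUR = 116°  [vertical angles at U]
4. ∠ERJ = 31°  [△RUJ]
5. ∠EJR = 93°  [△REJ]
6. ∠EHR = 87°  [cyclic RHEJ, opposite ∠H+∠J]

∠EHR = 87°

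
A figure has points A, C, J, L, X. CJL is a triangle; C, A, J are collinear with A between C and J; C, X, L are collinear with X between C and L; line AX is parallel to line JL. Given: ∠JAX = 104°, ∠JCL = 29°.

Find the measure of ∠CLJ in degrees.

1. ∠CAX = 76°  [linear pair at A on CJ]
2. ∠ACX = 29°  [A on CJ, X on CL]
3. ∠AXC = 75°  [△CAX]
4. ∠CLJ = 75°  [AX∥JL, corresponding at X]

∠CLJ = 75°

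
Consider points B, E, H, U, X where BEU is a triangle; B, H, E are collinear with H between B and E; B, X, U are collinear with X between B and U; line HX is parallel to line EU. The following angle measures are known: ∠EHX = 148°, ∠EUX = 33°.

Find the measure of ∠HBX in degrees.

∠HBX = 115°

1. ∠BHX = 32°  [linear pair at H on BE]
2. ∠BUE = 33°  [X on ray UB]
3. ∠BEU = 32°  [HX∥EU, corresponding at H]
4. ∠EBU = 115°  [△BEU]
5. ∠HBX = 115°  [H on BE, X on BU]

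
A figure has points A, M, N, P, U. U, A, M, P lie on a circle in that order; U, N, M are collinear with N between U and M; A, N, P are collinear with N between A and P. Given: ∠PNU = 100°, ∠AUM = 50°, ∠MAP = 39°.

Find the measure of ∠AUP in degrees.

1. ∠APM = 50°  [same arc AM]
2. ∠AMP = 91°  [△AMP]
3. ∠AUP = 89°  [cyclic UAMP, opposite ∠U+∠M]

∠AUP = 89°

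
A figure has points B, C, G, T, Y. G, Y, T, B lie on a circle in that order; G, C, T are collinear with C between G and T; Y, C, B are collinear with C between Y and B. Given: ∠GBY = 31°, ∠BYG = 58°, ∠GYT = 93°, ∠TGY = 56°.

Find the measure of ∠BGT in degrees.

1. ∠BTG = 58°  [same arc GB]
2. ∠GBT = 87°  [cyclic GYTB, opposite ∠Y+∠B]
3. ∠BGT = 35°  [△GTB]

∠BGT = 35°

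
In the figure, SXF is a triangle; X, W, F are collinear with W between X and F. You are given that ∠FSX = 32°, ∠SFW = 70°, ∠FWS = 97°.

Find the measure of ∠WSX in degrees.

1. ∠SFX = 70°  [W on ray FX]
2. ∠SWX = 83°  [linear pair at W on XF]
3. ∠FXS = 78°  [△SXF]
4. ∠SXW = 78°  [W on ray XF]
5. ∠WSX = 19°  [△SXW]

∠WSX = 19°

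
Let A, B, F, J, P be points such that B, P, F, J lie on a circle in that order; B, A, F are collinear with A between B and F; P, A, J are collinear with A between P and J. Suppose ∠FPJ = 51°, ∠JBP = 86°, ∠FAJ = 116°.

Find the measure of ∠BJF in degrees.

∠BJF = 100°

1. ∠FBJ = 51°  [same arc FJ]
2. ∠JFP = 94°  [cyclic BPFJ, opposite ∠B+∠F]
3. ∠FJP = 35°  [△PFJ]
4. ∠BFJ = 29°  [△FAJ]
5. ∠BJF = 100°  [△BFJ]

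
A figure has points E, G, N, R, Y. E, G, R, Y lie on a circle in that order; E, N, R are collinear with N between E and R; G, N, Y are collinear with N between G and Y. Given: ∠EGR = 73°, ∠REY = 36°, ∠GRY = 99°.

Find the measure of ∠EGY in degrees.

1. ∠EYR = 107°  [cyclic EGRY, opposite ∠G+∠Y]
2. ∠ERY = 37°  [△ERY]
3. ∠EGY = 37°  [same arc EY]

∠EGY = 37°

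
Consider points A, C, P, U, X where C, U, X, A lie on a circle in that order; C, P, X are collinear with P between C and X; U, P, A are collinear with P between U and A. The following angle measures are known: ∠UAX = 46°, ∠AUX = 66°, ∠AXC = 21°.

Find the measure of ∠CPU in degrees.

1. ∠UCX = 46°  [same arc UX]
2. ∠AUC = 21°  [same arc CA]
3. ∠CPU = 113°  [△CPU]

∠CPU = 113°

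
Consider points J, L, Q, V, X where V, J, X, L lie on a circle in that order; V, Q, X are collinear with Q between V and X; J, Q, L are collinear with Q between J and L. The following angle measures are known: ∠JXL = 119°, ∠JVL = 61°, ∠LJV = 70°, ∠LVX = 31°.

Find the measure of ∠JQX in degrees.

∠JQX = 100°

1. ∠JLV = 49°  [△VJL]
2. ∠LJX = 31°  [same arc XL]
3. ∠JXV = 49°  [same arc VJ]
4. ∠JQX = 100°  [△JQX]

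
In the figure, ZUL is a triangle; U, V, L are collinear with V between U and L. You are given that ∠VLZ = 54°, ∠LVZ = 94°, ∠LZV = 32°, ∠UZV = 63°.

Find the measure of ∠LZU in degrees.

∠LZU = 95°

1. ∠ULZ = 54°  [V on ray LU]
2. ∠UVZ = 86°  [linear pair at V on UL]
3. ∠VUZ = 31°  [△ZUV]
4. ∠LUZ = 31°  [V on ray UL]
5. ∠LZU = 95°  [△ZUL]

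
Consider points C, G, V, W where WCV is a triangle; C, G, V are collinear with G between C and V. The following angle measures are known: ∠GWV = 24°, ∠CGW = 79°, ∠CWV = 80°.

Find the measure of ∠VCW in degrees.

1. ∠VGW = 101°  [linear pair at G on CV]
2. ∠GVW = 55°  [△WGV]
3. ∠CVW = 55°  [G on ray VC]
4. ∠VCW = 45°  [△WCV]

∠VCW = 45°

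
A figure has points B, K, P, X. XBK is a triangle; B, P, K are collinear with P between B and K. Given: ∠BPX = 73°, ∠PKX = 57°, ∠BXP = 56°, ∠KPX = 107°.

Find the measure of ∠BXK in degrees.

1. ∠PBX = 51°  [△XBP]
2. ∠BKX = 57°  [P on ray KB]
3. ∠KBX = 51°  [P on ray BK]
4. ∠BXK = 72°  [△XBK]

∠BXK = 72°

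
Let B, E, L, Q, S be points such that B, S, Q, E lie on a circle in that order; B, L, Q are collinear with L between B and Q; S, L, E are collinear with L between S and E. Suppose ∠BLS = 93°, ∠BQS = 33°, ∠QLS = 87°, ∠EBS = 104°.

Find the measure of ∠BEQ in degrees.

∠BEQ = 77°

1. ∠BES = 33°  [same arc BS]
2. ∠BLE = 87°  [vertical angles at L]
3. ∠BSE = 43°  [△BSE]
4. ∠EBQ = 60°  [△BLE]
5. ∠BQE = 43°  [same arc BE]
6. ∠BEQ = 77°  [△BQE]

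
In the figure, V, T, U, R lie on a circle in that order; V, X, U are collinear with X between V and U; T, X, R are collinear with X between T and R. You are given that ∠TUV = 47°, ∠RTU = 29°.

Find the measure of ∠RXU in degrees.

1. ∠TRV = 47°  [same arc VT]
2. ∠RVU = 29°  [same arc UR]
3. ∠RXV = 104°  [△VXR]
4. ∠RXU = 76°  [linear pair at X on VU]

∠RXU = 76°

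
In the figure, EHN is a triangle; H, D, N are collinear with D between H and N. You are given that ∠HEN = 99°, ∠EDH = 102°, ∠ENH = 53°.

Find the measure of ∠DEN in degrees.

∠DEN = 49°

1. ∠EDN = 78°  [linear pair at D on HN]
2. ∠DNE = 53°  [D on ray NH]
3. ∠DEN = 49°  [△EDN]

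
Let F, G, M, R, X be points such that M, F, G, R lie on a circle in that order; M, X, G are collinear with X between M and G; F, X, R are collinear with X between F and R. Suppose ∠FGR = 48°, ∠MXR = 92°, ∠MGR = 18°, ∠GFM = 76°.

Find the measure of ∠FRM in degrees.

∠FRM = 30°

1. ∠FMR = 132°  [cyclic MFGR, opposite ∠M+∠G]
2. ∠MFR = 18°  [same arc MR]
3. ∠FRM = 30°  [△MFR]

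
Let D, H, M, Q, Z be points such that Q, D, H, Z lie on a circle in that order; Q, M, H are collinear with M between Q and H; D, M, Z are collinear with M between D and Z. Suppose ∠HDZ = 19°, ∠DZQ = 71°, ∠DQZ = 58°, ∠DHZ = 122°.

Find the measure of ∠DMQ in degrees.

1. ∠DZH = 39°  [△DHZ]
2. ∠QDZ = 51°  [△QDZ]
3. ∠DQH = 39°  [same arc DH]
4. ∠DMQ = 90°  [△QMD]

∠DMQ = 90°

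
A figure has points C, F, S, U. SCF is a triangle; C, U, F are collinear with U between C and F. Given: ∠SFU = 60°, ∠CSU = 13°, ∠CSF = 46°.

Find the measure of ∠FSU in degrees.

1. ∠CFS = 60°  [U on ray FC]
2. ∠FCS = 74°  [△SCF]
3. ∠SCU = 74°  [U on ray CF]
4. ∠CUS = 93°  [△SCU]
5. ∠FUS = 87°  [linear pair at U on CF]
6. ∠FSU = 33°  [△SUF]

∠FSU = 33°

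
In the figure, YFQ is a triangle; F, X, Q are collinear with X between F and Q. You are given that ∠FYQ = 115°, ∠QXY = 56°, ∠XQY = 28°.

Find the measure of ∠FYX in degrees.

1. ∠FXY = 124°  [linear pair at X on FQ]
2. ∠FQY = 28°  [X on ray QF]
3. ∠QFY = 37°  [△YFQ]
4. ∠XFY = 37°  [X on ray FQ]
5. ∠FYX = 19°  [△YFX]

∠FYX = 19°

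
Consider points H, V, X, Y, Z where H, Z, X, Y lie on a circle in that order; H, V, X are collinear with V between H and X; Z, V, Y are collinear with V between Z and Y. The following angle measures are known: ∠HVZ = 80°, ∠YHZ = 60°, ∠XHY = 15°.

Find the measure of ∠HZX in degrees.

1. ∠XVZ = 100°  [linear pair at V on HX]
2. ∠YXZ = 120°  [cyclic HZXY, opposite ∠H+∠X]
3. ∠XZY = 15°  [same arc XY]
4. ∠HXZ = 65°  [△ZVX]
5. ∠XYZ = 45°  [△ZXY]
6. ∠XHZ = 45°  [same arc ZX]
7. ∠HZX = 70°  [△HZX]

∠HZX = 70°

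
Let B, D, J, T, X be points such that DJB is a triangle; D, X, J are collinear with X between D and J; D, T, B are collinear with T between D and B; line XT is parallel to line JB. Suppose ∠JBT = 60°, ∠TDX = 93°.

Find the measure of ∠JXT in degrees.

1. ∠DBJ = 60°  [T on ray BD]
2. ∠BDJ = 93°  [X on DJ, T on DB]
3. ∠BJD = 27°  [△DJB]
4. ∠DXT = 27°  [XT∥JB, corresponding at X]
5. ∠JXT = 153°  [linear pair at X on DJ]

∠JXT = 153°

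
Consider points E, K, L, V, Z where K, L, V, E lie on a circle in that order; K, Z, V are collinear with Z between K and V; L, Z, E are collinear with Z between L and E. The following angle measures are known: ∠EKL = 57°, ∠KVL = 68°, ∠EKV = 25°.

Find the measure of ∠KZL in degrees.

∠KZL = 93°

1. ∠EVL = 123°  [cyclic KLVE, opposite ∠K+∠V]
2. ∠KEL = 68°  [same arc KL]
3. ∠ELV = 25°  [same arc VE]
4. ∠LEV = 32°  [△LVE]
5. ∠ELK = 55°  [△KLE]
6. ∠LKV = 32°  [same arc LV]
7. ∠KZL = 93°  [△KZL]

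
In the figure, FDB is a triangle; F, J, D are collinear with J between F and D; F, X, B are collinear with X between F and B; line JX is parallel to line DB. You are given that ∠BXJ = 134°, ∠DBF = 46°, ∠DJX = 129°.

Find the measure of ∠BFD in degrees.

∠BFD = 83°

1. ∠FXJ = 46°  [linear pair at X on FB]
2. ∠FJX = 51°  [linear pair at J on FD]
3. ∠JFX = 83°  [△FJX]
4. ∠BFD = 83°  [J on FD, X on FB]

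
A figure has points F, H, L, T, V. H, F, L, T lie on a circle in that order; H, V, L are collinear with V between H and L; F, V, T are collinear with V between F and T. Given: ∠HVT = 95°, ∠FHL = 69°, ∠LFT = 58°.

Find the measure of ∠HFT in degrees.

1. ∠FVL = 95°  [vertical angles at V]
2. ∠FVH = 85°  [linear pair at V on HL]
3. ∠HFT = 26°  [△HVF]

∠HFT = 26°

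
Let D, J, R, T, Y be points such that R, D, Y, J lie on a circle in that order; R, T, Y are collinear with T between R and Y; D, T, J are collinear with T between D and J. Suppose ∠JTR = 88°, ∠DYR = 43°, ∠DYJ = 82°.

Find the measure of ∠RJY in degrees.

∠RJY = 92°

1. ∠DTY = 88°  [vertical angles at T]
2. ∠JTY = 92°  [linear pair at T on RY]
3. ∠DJR = 43°  [same arc RD]
4. ∠JDY = 49°  [△DTY]
5. ∠DJY = 49°  [△DYJ]
6. ∠JYR = 39°  [△YTJ]
7. ∠JRY = 49°  [△RTJ]
8. ∠RJY = 92°  [△RYJ]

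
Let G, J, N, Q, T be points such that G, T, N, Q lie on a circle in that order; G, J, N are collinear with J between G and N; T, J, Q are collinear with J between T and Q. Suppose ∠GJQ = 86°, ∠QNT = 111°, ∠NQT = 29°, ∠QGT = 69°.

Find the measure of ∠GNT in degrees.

1. ∠NJT = 86°  [vertical angles at J]
2. ∠NTQ = 40°  [△TNQ]
3. ∠GNT = 54°  [△TJN]

∠GNT = 54°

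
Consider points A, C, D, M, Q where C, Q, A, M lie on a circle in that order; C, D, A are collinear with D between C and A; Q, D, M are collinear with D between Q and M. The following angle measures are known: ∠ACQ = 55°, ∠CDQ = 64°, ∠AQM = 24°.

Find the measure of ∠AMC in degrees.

∠AMC = 95°

1. ∠AMQ = 55°  [same arc QA]
2. ∠ADM = 64°  [vertical angles at D]
3. ∠ACM = 24°  [same arc AM]
4. ∠CAM = 61°  [△ADM]
5. ∠AMC = 95°  [△CAM]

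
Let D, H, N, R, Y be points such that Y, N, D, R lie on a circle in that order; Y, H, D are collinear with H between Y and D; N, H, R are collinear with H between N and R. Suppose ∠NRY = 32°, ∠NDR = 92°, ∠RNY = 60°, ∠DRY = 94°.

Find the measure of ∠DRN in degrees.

1. ∠NDY = 32°  [same arc YN]
2. ∠DNY = 86°  [cyclic YNDR, opposite ∠N+∠R]
3. ∠DYN = 62°  [△YND]
4. ∠DRN = 62°  [same arc ND]

∠DRN = 62°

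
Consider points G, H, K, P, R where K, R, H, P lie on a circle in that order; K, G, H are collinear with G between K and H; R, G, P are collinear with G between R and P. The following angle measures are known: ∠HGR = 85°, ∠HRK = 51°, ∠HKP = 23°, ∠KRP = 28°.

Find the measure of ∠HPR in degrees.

∠HPR = 57°

1. ∠KGP = 85°  [vertical angles at G]
2. ∠HPK = 129°  [cyclic KRHP, opposite ∠R+∠P]
3. ∠KHP = 28°  [△KHP]
4. ∠HGP = 95°  [linear pair at G on KH]
5. ∠HPR = 57°  [△HGP]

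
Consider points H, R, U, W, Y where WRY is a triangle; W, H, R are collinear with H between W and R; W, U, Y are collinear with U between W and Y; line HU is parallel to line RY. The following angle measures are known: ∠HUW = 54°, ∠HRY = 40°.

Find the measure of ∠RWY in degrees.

∠RWY = 86°

1. ∠RYW = 54°  [HU∥RY, corresponding at U]
2. ∠WRY = 40°  [H on ray RW]
3. ∠RWY = 86°  [△WRY]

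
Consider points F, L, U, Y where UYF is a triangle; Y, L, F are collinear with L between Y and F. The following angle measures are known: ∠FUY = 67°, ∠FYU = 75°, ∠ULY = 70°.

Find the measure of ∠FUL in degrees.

1. ∠UFY = 38°  [△UYF]
2. ∠FLU = 110°  [linear pair at L on YF]
3. ∠LFU = 38°  [L on ray FY]
4. ∠FUL = 32°  [△ULF]

∠FUL = 32°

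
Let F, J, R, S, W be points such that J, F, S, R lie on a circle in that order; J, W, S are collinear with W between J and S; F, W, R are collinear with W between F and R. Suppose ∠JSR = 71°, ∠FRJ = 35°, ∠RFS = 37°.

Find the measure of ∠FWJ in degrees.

1. ∠FSJ = 35°  [same arc JF]
2. ∠FWS = 108°  [△FWS]
3. ∠FWJ = 72°  [linear pair at W on JS]

∠FWJ = 72°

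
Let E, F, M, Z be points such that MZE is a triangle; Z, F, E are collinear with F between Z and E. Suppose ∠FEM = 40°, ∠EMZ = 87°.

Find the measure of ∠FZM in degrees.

1. ∠MEZ = 40°  [F on ray EZ]
2. ∠EZM = 53°  [△MZE]
3. ∠FZM = 53°  [F on ray ZE]

∠FZM = 53°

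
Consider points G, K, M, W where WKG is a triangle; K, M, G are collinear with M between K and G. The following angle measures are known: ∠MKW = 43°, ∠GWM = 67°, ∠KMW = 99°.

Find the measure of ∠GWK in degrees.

1. ∠GKW = 43°  [M on ray KG]
2. ∠GMW = 81°  [linear pair at M on KG]
3. ∠MGW = 32°  [△WMG]
4. ∠KGW = 32°  [M on ray GK]
5. ∠GWK = 105°  [△WKG]

∠GWK = 105°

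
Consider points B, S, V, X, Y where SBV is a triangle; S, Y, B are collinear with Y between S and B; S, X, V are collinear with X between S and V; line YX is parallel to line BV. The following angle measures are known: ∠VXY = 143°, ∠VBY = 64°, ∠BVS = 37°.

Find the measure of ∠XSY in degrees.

∠XSY = 79°

1. ∠SBV = 64°  [Y on ray BS]
2. ∠BSV = 79°  [△SBV]
3. ∠XSY = 79°  [Y on SB, X on SV]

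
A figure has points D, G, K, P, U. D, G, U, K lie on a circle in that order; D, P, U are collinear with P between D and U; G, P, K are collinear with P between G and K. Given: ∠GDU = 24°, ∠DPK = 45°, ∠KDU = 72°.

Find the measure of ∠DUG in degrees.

1. ∠GPU = 45°  [vertical angles at P]
2. ∠KGU = 72°  [same arc UK]
3. ∠DUG = 63°  [△GPU]

∠DUG = 63°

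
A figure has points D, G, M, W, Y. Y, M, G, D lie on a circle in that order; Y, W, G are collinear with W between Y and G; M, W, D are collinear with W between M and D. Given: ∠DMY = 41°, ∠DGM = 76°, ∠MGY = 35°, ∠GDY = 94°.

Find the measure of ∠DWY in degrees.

1. ∠DGY = 41°  [same arc YD]
2. ∠MDY = 35°  [same arc YM]
3. ∠DYG = 45°  [△YGD]
4. ∠DWY = 100°  [△YWD]

∠DWY = 100°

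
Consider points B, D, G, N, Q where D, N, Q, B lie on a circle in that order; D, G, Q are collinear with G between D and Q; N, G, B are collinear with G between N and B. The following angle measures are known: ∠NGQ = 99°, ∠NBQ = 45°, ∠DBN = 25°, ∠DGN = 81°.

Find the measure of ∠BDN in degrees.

1. ∠NDQ = 45°  [same arc NQ]
2. ∠BND = 54°  [△DGN]
3. ∠BDN = 101°  [△DNB]

∠BDN = 101°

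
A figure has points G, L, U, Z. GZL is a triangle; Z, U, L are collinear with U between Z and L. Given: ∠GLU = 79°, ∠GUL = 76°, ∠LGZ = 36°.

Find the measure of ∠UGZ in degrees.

∠UGZ = 11°

1. ∠GLZ = 79°  [U on ray LZ]
2. ∠GUZ = 104°  [linear pair at U on ZL]
3. ∠GZL = 65°  [△GZL]
4. ∠GZU = 65°  [U on ray ZL]
5. ∠UGZ = 11°  [△GZU]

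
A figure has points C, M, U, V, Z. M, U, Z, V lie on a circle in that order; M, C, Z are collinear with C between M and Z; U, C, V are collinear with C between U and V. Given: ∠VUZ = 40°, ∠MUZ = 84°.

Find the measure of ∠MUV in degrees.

1. ∠VMZ = 40°  [same arc ZV]
2. ∠MVZ = 96°  [cyclic MUZV, opposite ∠U+∠V]
3. ∠MZV = 44°  [△MZV]
4. ∠MUV = 44°  [same arc MV]

∠MUV = 44°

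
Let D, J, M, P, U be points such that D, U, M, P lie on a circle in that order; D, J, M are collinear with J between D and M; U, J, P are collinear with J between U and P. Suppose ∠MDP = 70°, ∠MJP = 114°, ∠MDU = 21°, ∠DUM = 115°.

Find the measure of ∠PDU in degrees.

1. ∠DJU = 114°  [vertical angles at J]
2. ∠DJP = 66°  [linear pair at J on DM]
3. ∠DUP = 45°  [△DJU]
4. ∠DPU = 44°  [△DJP]
5. ∠PDU = 91°  [△DUP]

∠PDU = 91°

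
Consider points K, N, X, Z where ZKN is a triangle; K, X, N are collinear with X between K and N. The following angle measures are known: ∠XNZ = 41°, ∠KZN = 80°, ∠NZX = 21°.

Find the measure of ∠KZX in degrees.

∠KZX = 59°

1. ∠NXZ = 118°  [△ZXN]
2. ∠KNZ = 41°  [X on ray NK]
3. ∠NKZ = 59°  [△ZKN]
4. ∠KXZ = 62°  [linear pair at X on KN]
5. ∠XKZ = 59°  [X on ray KN]
6. ∠KZX = 59°  [△ZKX]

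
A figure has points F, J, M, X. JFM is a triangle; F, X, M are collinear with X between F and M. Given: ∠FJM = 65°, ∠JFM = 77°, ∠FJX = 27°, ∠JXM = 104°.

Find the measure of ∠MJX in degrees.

1. ∠FMJ = 38°  [△JFM]
2. ∠JMX = 38°  [X on ray MF]
3. ∠MJX = 38°  [△JXM]

∠MJX = 38°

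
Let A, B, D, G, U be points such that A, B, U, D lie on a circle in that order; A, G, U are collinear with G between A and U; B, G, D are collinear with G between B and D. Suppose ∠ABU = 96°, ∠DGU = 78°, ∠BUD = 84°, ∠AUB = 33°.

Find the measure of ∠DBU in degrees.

∠DBU = 45°

1. ∠BAU = 51°  [△ABU]
2. ∠BDU = 51°  [same arc BU]
3. ∠DBU = 45°  [△BUD]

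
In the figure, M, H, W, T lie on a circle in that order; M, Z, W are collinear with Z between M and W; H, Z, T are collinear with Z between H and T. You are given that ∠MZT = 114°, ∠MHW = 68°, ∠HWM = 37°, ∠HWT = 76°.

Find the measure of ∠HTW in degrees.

1. ∠HZW = 114°  [vertical angles at Z]
2. ∠THW = 29°  [△HZW]
3. ∠HTW = 75°  [△HWT]

∠HTW = 75°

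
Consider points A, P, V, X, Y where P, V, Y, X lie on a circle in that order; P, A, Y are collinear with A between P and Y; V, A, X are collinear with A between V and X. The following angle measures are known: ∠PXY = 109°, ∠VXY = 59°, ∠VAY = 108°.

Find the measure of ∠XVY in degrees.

∠XVY = 22°

1. ∠PVY = 71°  [cyclic PVYX, opposite ∠V+∠X]
2. ∠VPY = 59°  [same arc VY]
3. ∠PYV = 50°  [△PVY]
4. ∠XVY = 22°  [△VAY]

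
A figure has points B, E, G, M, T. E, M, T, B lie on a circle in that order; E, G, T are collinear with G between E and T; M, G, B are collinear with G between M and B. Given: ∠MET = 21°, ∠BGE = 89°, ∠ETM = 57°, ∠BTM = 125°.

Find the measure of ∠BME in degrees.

1. ∠EBM = 57°  [same arc EM]
2. ∠BEM = 55°  [cyclic EMTB, opposite ∠E+∠T]
3. ∠BME = 68°  [△EMB]

∠BME = 68°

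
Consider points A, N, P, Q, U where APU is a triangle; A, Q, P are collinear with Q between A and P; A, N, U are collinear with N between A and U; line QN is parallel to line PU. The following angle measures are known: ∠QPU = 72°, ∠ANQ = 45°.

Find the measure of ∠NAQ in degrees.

1. ∠APU = 72°  [Q on ray PA]
2. ∠AUP = 45°  [QN∥PU, corresponding at N]
3. ∠PAU = 63°  [△APU]
4. ∠NAQ = 63°  [Q on AP, N on AU]

∠NAQ = 63°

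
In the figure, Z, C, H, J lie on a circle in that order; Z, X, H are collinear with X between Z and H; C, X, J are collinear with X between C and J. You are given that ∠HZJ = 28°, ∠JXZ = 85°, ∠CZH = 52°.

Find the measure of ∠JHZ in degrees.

1. ∠HXJ = 95°  [linear pair at X on ZH]
2. ∠CJH = 52°  [same arc CH]
3. ∠JHZ = 33°  [△HXJ]

∠JHZ = 33°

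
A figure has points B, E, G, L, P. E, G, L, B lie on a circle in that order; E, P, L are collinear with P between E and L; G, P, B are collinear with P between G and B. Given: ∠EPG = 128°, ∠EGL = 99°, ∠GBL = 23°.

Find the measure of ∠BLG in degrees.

∠BLG = 87°

1. ∠BPL = 128°  [vertical angles at P]
2. ∠EBL = 81°  [cyclic EGLB, opposite ∠G+∠B]
3. ∠BLE = 29°  [△LPB]
4. ∠BEL = 70°  [△ELB]
5. ∠BGL = 70°  [same arc LB]
6. ∠BLG = 87°  [△GLB]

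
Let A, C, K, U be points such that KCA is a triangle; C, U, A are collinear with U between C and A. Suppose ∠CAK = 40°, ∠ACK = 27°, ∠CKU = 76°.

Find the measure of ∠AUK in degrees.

1. ∠KCU = 27°  [U on ray CA]
2. ∠CUK = 77°  [△KCU]
3. ∠AUK = 103°  [linear pair at U on CA]

∠AUK = 103°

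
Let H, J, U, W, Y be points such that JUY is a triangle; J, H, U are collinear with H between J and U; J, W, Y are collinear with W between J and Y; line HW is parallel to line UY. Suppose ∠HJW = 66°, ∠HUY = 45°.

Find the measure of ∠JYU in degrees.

∠JYU = 69°

1. ∠UJY = 66°  [H on JU, W on JY]
2. ∠JUY = 45°  [H on ray UJ]
3. ∠JYU = 69°  [△JUY]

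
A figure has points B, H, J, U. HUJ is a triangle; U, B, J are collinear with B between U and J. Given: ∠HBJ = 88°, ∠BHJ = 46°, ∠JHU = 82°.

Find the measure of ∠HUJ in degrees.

∠HUJ = 52°

1. ∠BJH = 46°  [△HBJ]
2. ∠HJU = 46°  [B on ray JU]
3. ∠HUJ = 52°  [△HUJ]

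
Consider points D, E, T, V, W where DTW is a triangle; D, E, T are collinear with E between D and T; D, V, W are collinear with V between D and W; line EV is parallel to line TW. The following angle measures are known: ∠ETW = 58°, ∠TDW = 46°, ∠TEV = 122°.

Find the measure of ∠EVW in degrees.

∠EVW = 104°

1. ∠DTW = 58°  [E on ray TD]
2. ∠DWT = 76°  [△DTW]
3. ∠DVE = 76°  [EV∥TW, corresponding at V]
4. ∠EVW = 104°  [linear pair at V on DW]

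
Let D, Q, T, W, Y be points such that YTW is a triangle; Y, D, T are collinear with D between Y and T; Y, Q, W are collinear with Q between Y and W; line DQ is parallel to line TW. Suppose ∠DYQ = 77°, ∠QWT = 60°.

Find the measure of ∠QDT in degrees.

1. ∠TYW = 77°  [D on YT, Q on YW]
2. ∠TWY = 60°  [Q on ray WY]
3. ∠WTY = 43°  [△YTW]
4. ∠QDY = 43°  [DQ∥TW, corresponding at D]
5. ∠QDT = 137°  [linear pair at D on YT]

∠QDT = 137°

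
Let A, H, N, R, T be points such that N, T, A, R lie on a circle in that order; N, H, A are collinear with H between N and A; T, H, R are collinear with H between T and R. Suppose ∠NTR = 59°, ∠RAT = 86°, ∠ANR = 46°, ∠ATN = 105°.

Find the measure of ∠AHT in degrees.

∠AHT = 107°

1. ∠RNT = 94°  [cyclic NTAR, opposite ∠N+∠A]
2. ∠ATR = 46°  [same arc AR]
3. ∠NRT = 27°  [△NTR]
4. ∠NAT = 27°  [same arc NT]
5. ∠AHT = 107°  [△THA]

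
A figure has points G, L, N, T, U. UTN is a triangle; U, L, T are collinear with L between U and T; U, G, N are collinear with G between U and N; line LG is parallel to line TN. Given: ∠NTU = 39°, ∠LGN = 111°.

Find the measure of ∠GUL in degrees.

1. ∠GLU = 39°  [LG∥TN, corresponding at L]
2. ∠LGU = 69°  [linear pair at G on UN]
3. ∠GUL = 72°  [△ULG]

∠GUL = 72°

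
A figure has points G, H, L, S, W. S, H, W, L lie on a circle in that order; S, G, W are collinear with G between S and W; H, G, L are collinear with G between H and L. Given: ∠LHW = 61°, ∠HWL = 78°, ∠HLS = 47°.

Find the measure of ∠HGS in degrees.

1. ∠HLW = 41°  [△HWL]
2. ∠HSL = 102°  [cyclic SHWL, opposite ∠S+∠W]
3. ∠LHS = 31°  [△SHL]
4. ∠HSW = 41°  [same arc HW]
5. ∠HGS = 108°  [△SGH]

∠HGS = 108°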